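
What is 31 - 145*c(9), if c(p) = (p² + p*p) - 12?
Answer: -21719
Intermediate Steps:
c(p) = -12 + 2*p² (c(p) = (p² + p²) - 12 = 2*p² - 12 = -12 + 2*p²)
31 - 145*c(9) = 31 - 145*(-12 + 2*9²) = 31 - 145*(-12 + 2*81) = 31 - 145*(-12 + 162) = 31 - 145*150 = 31 - 21750 = -21719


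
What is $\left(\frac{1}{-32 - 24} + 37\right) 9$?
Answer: $\frac{18639}{56} \approx 332.84$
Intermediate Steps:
$\left(\frac{1}{-32 - 24} + 37\right) 9 = \left(\frac{1}{-56} + 37\right) 9 = \left(- \frac{1}{56} + 37\right) 9 = \frac{2071}{56} \cdot 9 = \frac{18639}{56}$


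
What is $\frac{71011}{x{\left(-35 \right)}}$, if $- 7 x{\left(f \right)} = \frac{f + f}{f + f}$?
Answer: $-497077$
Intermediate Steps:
$x{\left(f \right)} = - \frac{1}{7}$ ($x{\left(f \right)} = - \frac{\left(f + f\right) \frac{1}{f + f}}{7} = - \frac{2 f \frac{1}{2 f}}{7} = \left(- \frac{1}{7}\right) 1 = - \frac{1}{7}$)
$\frac{71011}{x{\left(-35 \right)}} = \frac{71011}{- \frac{1}{7}} = 71011 \left(-7\right) = -497077$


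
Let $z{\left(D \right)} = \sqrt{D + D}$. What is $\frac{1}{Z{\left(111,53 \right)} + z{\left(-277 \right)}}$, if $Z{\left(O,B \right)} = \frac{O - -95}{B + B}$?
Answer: $\frac{5459}{1566795} - \frac{2809 i \sqrt{554}}{1566795} \approx 0.0034842 - 0.042198 i$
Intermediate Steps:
$Z{\left(O,B \right)} = \frac{95 + O}{2 B}$ ($Z{\left(O,B \right)} = \frac{O + \left(-56 + 151\right)}{2 B} = \left(O + 95\right) \frac{1}{2 B} = \left(95 + O\right) \frac{1}{2 B} = \frac{95 + O}{2 B}$)
$z{\left(D \right)} = \sqrt{2} \sqrt{D}$ ($z{\left(D \right)} = \sqrt{2 D} = \sqrt{2} \sqrt{D}$)
$\frac{1}{Z{\left(111,53 \right)} + z{\left(-277 \right)}} = \frac{1}{\frac{95 + 111}{2 \cdot 53} + \sqrt{2} \sqrt{-277}} = \frac{1}{\frac{1}{2} \cdot \frac{1}{53} \cdot 206 + \sqrt{2} i \sqrt{277}} = \frac{1}{\frac{103}{53} + i \sqrt{554}}$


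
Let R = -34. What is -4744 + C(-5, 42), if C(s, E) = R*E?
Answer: -6172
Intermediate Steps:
C(s, E) = -34*E
-4744 + C(-5, 42) = -4744 - 34*42 = -4744 - 1428 = -6172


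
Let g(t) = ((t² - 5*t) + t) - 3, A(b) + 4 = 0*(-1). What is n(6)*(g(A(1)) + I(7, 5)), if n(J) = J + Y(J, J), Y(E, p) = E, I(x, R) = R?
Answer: 408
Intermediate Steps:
A(b) = -4 (A(b) = -4 + 0*(-1) = -4 + 0 = -4)
n(J) = 2*J (n(J) = J + J = 2*J)
g(t) = -3 + t² - 4*t (g(t) = (t² - 4*t) - 3 = -3 + t² - 4*t)
n(6)*(g(A(1)) + I(7, 5)) = (2*6)*((-3 + (-4)² - 4*(-4)) + 5) = 12*((-3 + 16 + 16) + 5) = 12*(29 + 5) = 12*34 = 408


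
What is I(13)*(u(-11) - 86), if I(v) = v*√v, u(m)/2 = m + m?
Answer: -1690*√13 ≈ -6093.4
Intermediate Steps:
u(m) = 4*m (u(m) = 2*(m + m) = 2*(2*m) = 4*m)
I(v) = v^(3/2)
I(13)*(u(-11) - 86) = 13^(3/2)*(4*(-11) - 86) = (13*√13)*(-44 - 86) = (13*√13)*(-130) = -1690*√13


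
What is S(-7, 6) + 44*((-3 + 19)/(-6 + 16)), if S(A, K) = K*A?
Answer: 142/5 ≈ 28.400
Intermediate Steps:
S(A, K) = A*K
S(-7, 6) + 44*((-3 + 19)/(-6 + 16)) = -7*6 + 44*((-3 + 19)/(-6 + 16)) = -42 + 44*(16/10) = -42 + 44*(16*(1/10)) = -42 + 44*(8/5) = -42 + 352/5 = 142/5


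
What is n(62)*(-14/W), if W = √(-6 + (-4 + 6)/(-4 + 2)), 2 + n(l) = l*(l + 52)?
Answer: 14132*I*√7 ≈ 37390.0*I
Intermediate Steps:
n(l) = -2 + l*(52 + l) (n(l) = -2 + l*(l + 52) = -2 + l*(52 + l))
W = I*√7 (W = √(-6 + 2/(-2)) = √(-6 + 2*(-½)) = √(-6 - 1) = √(-7) = I*√7 ≈ 2.6458*I)
n(62)*(-14/W) = (-2 + 62² + 52*62)*(-14*(-I*√7/7)) = (-2 + 3844 + 3224)*(-(-2)*I*√7) = 7066*(2*I*√7) = 14132*I*√7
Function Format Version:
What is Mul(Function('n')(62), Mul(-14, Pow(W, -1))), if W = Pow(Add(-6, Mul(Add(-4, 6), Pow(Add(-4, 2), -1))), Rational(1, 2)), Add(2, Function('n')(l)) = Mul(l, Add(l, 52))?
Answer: Mul(14132, I, Pow(7, Rational(1, 2))) ≈ Mul(37390., I)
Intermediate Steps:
Function('n')(l) = Add(-2, Mul(l, Add(52, l))) (Function('n')(l) = Add(-2, Mul(l, Add(l, 52))) = Add(-2, Mul(l, Add(52, l))))
W = Mul(I, Pow(7, Rational(1, 2))) (W = Pow(Add(-6, Mul(2, Pow(-2, -1))), Rational(1, 2)) = Pow(Add(-6, Mul(2, Rational(-1, 2))), Rational(1, 2)) = Pow(Add(-6, -1), Rational(1, 2)) = Pow(-7, Rational(1, 2)) = Mul(I, Pow(7, Rational(1, 2))) ≈ Mul(2.6458, I))
Mul(Function('n')(62), Mul(-14, Pow(W, -1))) = Mul(Add(-2, Pow(62, 2), Mul(52, 62)), Mul(-14, Pow(Mul(I, Pow(7, Rational(1, 2))), -1))) = Mul(Add(-2, 3844, 3224), Mul(-14, Mul(Rational(-1, 7), I, Pow(7, Rational(1, 2))))) = Mul(7066, Mul(2, I, Pow(7, Rational(1, 2)))) = Mul(14132, I, Pow(7, Rational(1, 2)))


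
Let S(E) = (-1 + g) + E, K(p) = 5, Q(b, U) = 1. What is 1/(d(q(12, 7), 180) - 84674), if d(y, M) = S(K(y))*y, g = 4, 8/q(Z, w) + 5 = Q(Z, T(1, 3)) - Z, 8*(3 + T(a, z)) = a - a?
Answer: -1/84678 ≈ -1.1809e-5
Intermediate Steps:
T(a, z) = -3 (T(a, z) = -3 + (a - a)/8 = -3 + (1/8)*0 = -3 + 0 = -3)
q(Z, w) = 8/(-4 - Z) (q(Z, w) = 8/(-5 + (1 - Z)) = 8/(-4 - Z))
S(E) = 3 + E (S(E) = (-1 + 4) + E = 3 + E)
d(y, M) = 8*y (d(y, M) = (3 + 5)*y = 8*y)
1/(d(q(12, 7), 180) - 84674) = 1/(8*(-8/(4 + 12)) - 84674) = 1/(8*(-8/16) - 84674) = 1/(8*(-8*1/16) - 84674) = 1/(8*(-1/2) - 84674) = 1/(-4 - 84674) = 1/(-84678) = -1/84678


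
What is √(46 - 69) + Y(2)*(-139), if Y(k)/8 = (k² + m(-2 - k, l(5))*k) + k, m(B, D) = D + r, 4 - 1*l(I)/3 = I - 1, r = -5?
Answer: 4448 + I*√23 ≈ 4448.0 + 4.7958*I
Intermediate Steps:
l(I) = 15 - 3*I (l(I) = 12 - 3*(I - 1) = 12 - 3*(-1 + I) = 12 + (3 - 3*I) = 15 - 3*I)
m(B, D) = -5 + D (m(B, D) = D - 5 = -5 + D)
Y(k) = -32*k + 8*k² (Y(k) = 8*((k² + (-5 + (15 - 3*5))*k) + k) = 8*((k² + (-5 + (15 - 15))*k) + k) = 8*((k² + (-5 + 0)*k) + k) = 8*((k² - 5*k) + k) = 8*(k² - 4*k) = -32*k + 8*k²)
√(46 - 69) + Y(2)*(-139) = √(46 - 69) + (8*2*(-4 + 2))*(-139) = √(-23) + (8*2*(-2))*(-139) = I*√23 - 32*(-139) = I*√23 + 4448 = 4448 + I*√23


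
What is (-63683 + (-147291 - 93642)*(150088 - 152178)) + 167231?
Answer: 503653518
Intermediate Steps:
(-63683 + (-147291 - 93642)*(150088 - 152178)) + 167231 = (-63683 - 240933*(-2090)) + 167231 = (-63683 + 503549970) + 167231 = 503486287 + 167231 = 503653518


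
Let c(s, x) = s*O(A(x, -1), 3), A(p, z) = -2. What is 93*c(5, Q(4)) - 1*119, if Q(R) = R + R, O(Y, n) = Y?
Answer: -1049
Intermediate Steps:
Q(R) = 2*R
c(s, x) = -2*s (c(s, x) = s*(-2) = -2*s)
93*c(5, Q(4)) - 1*119 = 93*(-2*5) - 1*119 = 93*(-10) - 119 = -930 - 119 = -1049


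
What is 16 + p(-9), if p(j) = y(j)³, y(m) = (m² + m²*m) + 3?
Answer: -268336109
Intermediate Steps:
y(m) = 3 + m² + m³ (y(m) = (m² + m³) + 3 = 3 + m² + m³)
p(j) = (3 + j² + j³)³
16 + p(-9) = 16 + (3 + (-9)² + (-9)³)³ = 16 + (3 + 81 - 729)³ = 16 + (-645)³ = 16 - 268336125 = -268336109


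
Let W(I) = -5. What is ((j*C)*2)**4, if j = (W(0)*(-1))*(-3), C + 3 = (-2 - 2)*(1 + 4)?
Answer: 226671210000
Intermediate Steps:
C = -23 (C = -3 + (-2 - 2)*(1 + 4) = -3 - 4*5 = -3 - 20 = -23)
j = -15 (j = -5*(-1)*(-3) = 5*(-3) = -15)
((j*C)*2)**4 = (-15*(-23)*2)**4 = (345*2)**4 = 690**4 = 226671210000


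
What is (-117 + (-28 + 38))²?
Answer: 11449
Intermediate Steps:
(-117 + (-28 + 38))² = (-117 + 10)² = (-107)² = 11449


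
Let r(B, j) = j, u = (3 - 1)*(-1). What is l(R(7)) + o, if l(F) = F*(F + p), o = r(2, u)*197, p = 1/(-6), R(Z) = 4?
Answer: -1136/3 ≈ -378.67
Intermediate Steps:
u = -2 (u = 2*(-1) = -2)
p = -1/6 ≈ -0.16667
o = -394 (o = -2*197 = -394)
l(F) = F*(-1/6 + F) (l(F) = F*(F - 1/6) = F*(-1/6 + F))
l(R(7)) + o = 4*(-1/6 + 4) - 394 = 4*(23/6) - 394 = 46/3 - 394 = -1136/3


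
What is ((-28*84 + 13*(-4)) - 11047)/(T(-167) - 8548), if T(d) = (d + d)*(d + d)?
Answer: -13451/103008 ≈ -0.13058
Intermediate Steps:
T(d) = 4*d² (T(d) = (2*d)*(2*d) = 4*d²)
((-28*84 + 13*(-4)) - 11047)/(T(-167) - 8548) = ((-28*84 + 13*(-4)) - 11047)/(4*(-167)² - 8548) = ((-2352 - 52) - 11047)/(4*27889 - 8548) = (-2404 - 11047)/(111556 - 8548) = -13451/103008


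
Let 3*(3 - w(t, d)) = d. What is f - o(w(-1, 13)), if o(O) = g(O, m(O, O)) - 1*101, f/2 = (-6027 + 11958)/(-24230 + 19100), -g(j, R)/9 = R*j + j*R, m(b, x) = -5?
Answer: 62326/285 ≈ 218.69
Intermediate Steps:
g(j, R) = -18*R*j (g(j, R) = -9*(R*j + j*R) = -9*(R*j + R*j) = -18*R*j)
w(t, d) = 3 - d/3
f = -659/285 (f = 2*((-6027 + 11958)/(-24230 + 19100)) = 2*(5931/(-5130)) = 2*(5931*(-1/5130)) = 2*(-659/570) = -659/285 ≈ -2.3123)
o(O) = -101 + 90*O (o(O) = -18*(-5)*O - 1*101 = 90*O - 101 = -101 + 90*O)
f - o(w(-1, 13)) = -659/285 - (-101 + 90*(3 - 1/3*13)) = -659/285 - (-101 + 90*(3 - 13/3)) = -659/285 - (-101 + 90*(-4/3)) = -659/285 - (-101 - 120) = -659/285 - 1*(-221) = -659/285 + 221 = 62326/285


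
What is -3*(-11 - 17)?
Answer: 84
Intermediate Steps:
-3*(-11 - 17) = -3*(-28) = 84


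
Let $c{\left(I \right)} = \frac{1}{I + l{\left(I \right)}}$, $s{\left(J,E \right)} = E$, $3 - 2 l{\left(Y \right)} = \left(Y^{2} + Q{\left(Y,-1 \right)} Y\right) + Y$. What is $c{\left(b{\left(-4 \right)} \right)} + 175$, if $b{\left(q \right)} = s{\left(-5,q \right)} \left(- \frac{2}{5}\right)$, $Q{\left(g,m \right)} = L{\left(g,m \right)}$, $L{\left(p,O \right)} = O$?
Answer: $\frac{15975}{91} \approx 175.55$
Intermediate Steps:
$Q{\left(g,m \right)} = m$
$l{\left(Y \right)} = \frac{3}{2} - \frac{Y^{2}}{2}$ ($l{\left(Y \right)} = \frac{3}{2} - \frac{\left(Y^{2} - Y\right) + Y}{2} = \frac{3}{2} - \frac{Y^{2}}{2}$)
$b{\left(q \right)} = - \frac{2 q}{5}$ ($b{\left(q \right)} = q \left(- \frac{2}{5}\right) = - \frac{2 q}{5}$)
$c{\left(I \right)} = \frac{1}{\frac{3}{2} + I - \frac{I^{2}}{2}}$ ($c{\left(I \right)} = \frac{1}{I - \left(- \frac{3}{2} + \frac{I^{2}}{2}\right)} = \frac{1}{\frac{3}{2} + I - \frac{I^{2}}{2}}$)
$c{\left(b{\left(-4 \right)} \right)} + 175 = \frac{2}{3 - \left(\left(- \frac{2}{5}\right) \left(-4\right)\right)^{2} + 2 \left(\left(- \frac{2}{5}\right) \left(-4\right)\right)} + 175 = \frac{2}{3 - \left(\frac{8}{5}\right)^{2} + 2 \cdot \frac{8}{5}} + 175 = \frac{2}{3 - \frac{64}{25} + \frac{16}{5}} + 175 = \frac{2}{\frac{91}{25}} + 175 = 2 \cdot \frac{25}{91} + 175 = \frac{50}{91} + 175 = \frac{15975}{91}$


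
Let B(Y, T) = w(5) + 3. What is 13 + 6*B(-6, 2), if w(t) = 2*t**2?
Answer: 331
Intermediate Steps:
B(Y, T) = 53 (B(Y, T) = 2*5**2 + 3 = 2*25 + 3 = 50 + 3 = 53)
13 + 6*B(-6, 2) = 13 + 6*53 = 13 + 318 = 331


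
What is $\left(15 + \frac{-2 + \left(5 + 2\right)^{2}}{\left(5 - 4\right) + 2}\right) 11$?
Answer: $\frac{1012}{3} \approx 337.33$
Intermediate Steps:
$\left(15 + \frac{-2 + \left(5 + 2\right)^{2}}{\left(5 - 4\right) + 2}\right) 11 = \left(15 + \frac{-2 + 7^{2}}{1 + 2}\right) 11 = \left(15 + \frac{-2 + 49}{3}\right) 11 = \left(15 + 47 \cdot \frac{1}{3}\right) 11 = \left(15 + \frac{47}{3}\right) 11 = \frac{92}{3} \cdot 11 = \frac{1012}{3}$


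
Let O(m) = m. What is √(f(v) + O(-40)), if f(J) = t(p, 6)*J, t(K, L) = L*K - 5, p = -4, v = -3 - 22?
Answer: √685 ≈ 26.173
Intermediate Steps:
v = -25
t(K, L) = -5 + K*L (t(K, L) = K*L - 5 = -5 + K*L)
f(J) = -29*J (f(J) = (-5 - 4*6)*J = (-5 - 24)*J = -29*J)
√(f(v) + O(-40)) = √(-29*(-25) - 40) = √(725 - 40) = √685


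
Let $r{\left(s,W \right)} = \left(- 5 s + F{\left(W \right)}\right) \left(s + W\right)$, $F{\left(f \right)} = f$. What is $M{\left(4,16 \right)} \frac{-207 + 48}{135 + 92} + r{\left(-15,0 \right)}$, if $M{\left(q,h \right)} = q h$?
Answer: $- \frac{265551}{227} \approx -1169.8$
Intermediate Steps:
$M{\left(q,h \right)} = h q$
$r{\left(s,W \right)} = \left(W + s\right) \left(W - 5 s\right)$ ($r{\left(s,W \right)} = \left(- 5 s + W\right) \left(s + W\right) = \left(W - 5 s\right) \left(W + s\right) = \left(W + s\right) \left(W - 5 s\right)$)
$M{\left(4,16 \right)} \frac{-207 + 48}{135 + 92} + r{\left(-15,0 \right)} = 16 \cdot 4 \frac{-207 + 48}{135 + 92} - \left(0 + 1125\right) = 64 \left(- \frac{159}{227}\right) + \left(0 - 1125 + 0\right) = 64 \left(\left(-159\right) \frac{1}{227}\right) + \left(0 - 1125 + 0\right) = 64 \left(- \frac{159}{227}\right) - 1125 = - \frac{10176}{227} - 1125 = - \frac{265551}{227}$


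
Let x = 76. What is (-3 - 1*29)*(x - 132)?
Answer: 1792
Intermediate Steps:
(-3 - 1*29)*(x - 132) = (-3 - 1*29)*(76 - 132) = (-3 - 29)*(-56) = -32*(-56) = 1792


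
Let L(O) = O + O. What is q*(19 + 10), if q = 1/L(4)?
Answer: 29/8 ≈ 3.6250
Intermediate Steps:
L(O) = 2*O
q = ⅛ (q = 1/(2*4) = 1/8 = ⅛ ≈ 0.12500)
q*(19 + 10) = (19 + 10)/8 = (⅛)*29 = 29/8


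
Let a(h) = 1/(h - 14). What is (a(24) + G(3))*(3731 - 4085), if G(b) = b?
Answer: -5487/5 ≈ -1097.4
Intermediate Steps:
a(h) = 1/(-14 + h)
(a(24) + G(3))*(3731 - 4085) = (1/(-14 + 24) + 3)*(3731 - 4085) = (1/10 + 3)*(-354) = (⅒ + 3)*(-354) = (31/10)*(-354) = -5487/5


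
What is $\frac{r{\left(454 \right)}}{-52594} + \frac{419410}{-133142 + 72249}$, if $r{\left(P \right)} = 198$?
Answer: $- \frac{11035253177}{1601303221} \approx -6.8914$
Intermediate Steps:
$\frac{r{\left(454 \right)}}{-52594} + \frac{419410}{-133142 + 72249} = \frac{198}{-52594} + \frac{419410}{-133142 + 72249} = 198 \left(- \frac{1}{52594}\right) + \frac{419410}{-60893} = - \frac{99}{26297} + 419410 \left(- \frac{1}{60893}\right) = - \frac{99}{26297} - \frac{419410}{60893} = - \frac{11035253177}{1601303221}$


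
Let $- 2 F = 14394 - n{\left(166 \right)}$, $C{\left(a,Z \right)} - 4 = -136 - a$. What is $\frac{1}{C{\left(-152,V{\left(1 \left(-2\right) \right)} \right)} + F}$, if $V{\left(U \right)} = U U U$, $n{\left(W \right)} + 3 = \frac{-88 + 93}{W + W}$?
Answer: $- \frac{664}{4766519} \approx -0.0001393$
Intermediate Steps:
$n{\left(W \right)} = -3 + \frac{5}{2 W}$ ($n{\left(W \right)} = -3 + \frac{-88 + 93}{W + W} = -3 + \frac{5}{2 W}$)
$V{\left(U \right)} = U^{3}$ ($V{\left(U \right)} = U^{2} U = U^{3}$)
$C{\left(a,Z \right)} = -132 - a$ ($C{\left(a,Z \right)} = 4 - \left(136 + a\right) = -132 - a$)
$F = - \frac{4779799}{664}$ ($F = - \frac{14394 - \left(-3 + \frac{5}{2 \cdot 166}\right)}{2} = - \frac{14394 - \left(-3 + \frac{5}{2} \cdot \frac{1}{166}\right)}{2} = - \frac{14394 - \left(-3 + \frac{5}{332}\right)}{2} = - \frac{14394 - - \frac{991}{332}}{2} = - \frac{14394 + \frac{991}{332}}{2} = \left(- \frac{1}{2}\right) \frac{4779799}{332} = - \frac{4779799}{664} \approx -7198.5$)
$\frac{1}{C{\left(-152,V{\left(1 \left(-2\right) \right)} \right)} + F} = \frac{1}{\left(-132 - -152\right) - \frac{4779799}{664}} = \frac{1}{\left(-132 + 152\right) - \frac{4779799}{664}} = \frac{1}{20 - \frac{4779799}{664}} = \frac{1}{- \frac{4766519}{664}} = - \frac{664}{4766519}$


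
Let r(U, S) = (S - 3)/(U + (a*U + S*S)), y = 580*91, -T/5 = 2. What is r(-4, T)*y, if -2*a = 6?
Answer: -171535/27 ≈ -6353.1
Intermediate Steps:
a = -3 (a = -½*6 = -3)
T = -10 (T = -5*2 = -10)
y = 52780
r(U, S) = (-3 + S)/(S² - 2*U) (r(U, S) = (S - 3)/(U + (-3*U + S*S)) = (-3 + S)/(U + (-3*U + S²)) = (-3 + S)/(U + (S² - 3*U)) = (-3 + S)/(S² - 2*U))
r(-4, T)*y = ((-3 - 10)/((-10)² - 2*(-4)))*52780 = (-13/(100 + 8))*52780 = (-13/108)*52780 = ((1/108)*(-13))*52780 = -13/108*52780 = -171535/27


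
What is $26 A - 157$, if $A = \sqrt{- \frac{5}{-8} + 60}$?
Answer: $-157 + \frac{13 \sqrt{970}}{2} \approx 45.441$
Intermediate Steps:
$A = \frac{\sqrt{970}}{4}$ ($A = \sqrt{\left(-5\right) \left(- \frac{1}{8}\right) + 60} = \sqrt{\frac{5}{8} + 60} = \sqrt{\frac{485}{8}} = \frac{\sqrt{970}}{4} \approx 7.7862$)
$26 A - 157 = 26 \frac{\sqrt{970}}{4} - 157 = \frac{13 \sqrt{970}}{2} - 157 = -157 + \frac{13 \sqrt{970}}{2}$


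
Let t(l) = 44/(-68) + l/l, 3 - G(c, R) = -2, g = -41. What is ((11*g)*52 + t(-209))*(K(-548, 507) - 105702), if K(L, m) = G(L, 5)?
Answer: 42139068566/17 ≈ 2.4788e+9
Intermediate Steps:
G(c, R) = 5 (G(c, R) = 3 - 1*(-2) = 3 + 2 = 5)
K(L, m) = 5
t(l) = 6/17 (t(l) = 44*(-1/68) + 1 = -11/17 + 1 = 6/17)
((11*g)*52 + t(-209))*(K(-548, 507) - 105702) = ((11*(-41))*52 + 6/17)*(5 - 105702) = (-451*52 + 6/17)*(-105697) = (-23452 + 6/17)*(-105697) = -398678/17*(-105697) = 42139068566/17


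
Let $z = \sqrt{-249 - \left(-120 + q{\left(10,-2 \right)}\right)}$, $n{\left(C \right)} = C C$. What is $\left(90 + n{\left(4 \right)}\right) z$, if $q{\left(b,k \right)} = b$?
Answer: $106 i \sqrt{139} \approx 1249.7 i$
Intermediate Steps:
$n{\left(C \right)} = C^{2}$
$z = i \sqrt{139}$ ($z = \sqrt{-249 + \left(120 - 10\right)} = \sqrt{-249 + 110} = \sqrt{-139} = i \sqrt{139} \approx 11.79 i$)
$\left(90 + n{\left(4 \right)}\right) z = \left(90 + 4^{2}\right) i \sqrt{139} = \left(90 + 16\right) i \sqrt{139} = 106 i \sqrt{139}$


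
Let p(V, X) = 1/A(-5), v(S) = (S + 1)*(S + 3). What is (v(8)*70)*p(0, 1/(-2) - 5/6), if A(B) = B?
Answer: -1386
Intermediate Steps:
v(S) = (1 + S)*(3 + S)
p(V, X) = -⅕ (p(V, X) = 1/(-5) = -⅕)
(v(8)*70)*p(0, 1/(-2) - 5/6) = ((3 + 8² + 4*8)*70)*(-⅕) = ((3 + 64 + 32)*70)*(-⅕) = (99*70)*(-⅕) = 6930*(-⅕) = -1386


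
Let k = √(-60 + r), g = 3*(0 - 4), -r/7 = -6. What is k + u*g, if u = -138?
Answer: 1656 + 3*I*√2 ≈ 1656.0 + 4.2426*I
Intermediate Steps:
r = 42 (r = -7*(-6) = 42)
g = -12 (g = 3*(-4) = -12)
k = 3*I*√2 (k = √(-60 + 42) = √(-18) = 3*I*√2 ≈ 4.2426*I)
k + u*g = 3*I*√2 - 138*(-12) = 3*I*√2 + 1656 = 1656 + 3*I*√2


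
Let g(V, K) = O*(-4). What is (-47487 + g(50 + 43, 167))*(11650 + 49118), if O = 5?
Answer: -2886905376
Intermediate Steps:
g(V, K) = -20 (g(V, K) = 5*(-4) = -20)
(-47487 + g(50 + 43, 167))*(11650 + 49118) = (-47487 - 20)*(11650 + 49118) = -47507*60768 = -2886905376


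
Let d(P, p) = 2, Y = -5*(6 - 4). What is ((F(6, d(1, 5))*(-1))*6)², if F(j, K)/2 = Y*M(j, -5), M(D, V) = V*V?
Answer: 9000000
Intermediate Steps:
Y = -10 (Y = -5*2 = -10)
M(D, V) = V²
F(j, K) = -500 (F(j, K) = 2*(-10*(-5)²) = 2*(-10*25) = 2*(-250) = -500)
((F(6, d(1, 5))*(-1))*6)² = (-500*(-1)*6)² = (500*6)² = 3000² = 9000000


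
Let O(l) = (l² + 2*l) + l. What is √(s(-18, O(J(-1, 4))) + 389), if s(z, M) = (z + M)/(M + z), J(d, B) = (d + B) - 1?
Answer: √390 ≈ 19.748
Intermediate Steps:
J(d, B) = -1 + B + d (J(d, B) = (B + d) - 1 = -1 + B + d)
O(l) = l² + 3*l
s(z, M) = 1 (s(z, M) = (M + z)/(M + z) = 1)
√(s(-18, O(J(-1, 4))) + 389) = √(1 + 389) = √390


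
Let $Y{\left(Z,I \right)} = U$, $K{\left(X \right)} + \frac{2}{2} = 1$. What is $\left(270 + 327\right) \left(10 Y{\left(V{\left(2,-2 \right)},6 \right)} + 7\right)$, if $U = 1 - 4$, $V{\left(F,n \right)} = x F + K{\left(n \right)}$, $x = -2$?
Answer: $-13731$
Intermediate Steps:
$K{\left(X \right)} = 0$ ($K{\left(X \right)} = -1 + 1 = 0$)
$V{\left(F,n \right)} = - 2 F$ ($V{\left(F,n \right)} = - 2 F + 0 = - 2 F$)
$U = -3$ ($U = 1 - 4 = -3$)
$Y{\left(Z,I \right)} = -3$
$\left(270 + 327\right) \left(10 Y{\left(V{\left(2,-2 \right)},6 \right)} + 7\right) = \left(270 + 327\right) \left(10 \left(-3\right) + 7\right) = 597 \left(-30 + 7\right) = 597 \left(-23\right) = -13731$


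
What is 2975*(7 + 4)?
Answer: 32725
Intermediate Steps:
2975*(7 + 4) = 2975*11 = 32725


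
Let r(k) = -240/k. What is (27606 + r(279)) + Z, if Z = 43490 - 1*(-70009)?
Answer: 13122685/93 ≈ 1.4110e+5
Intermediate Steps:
Z = 113499 (Z = 43490 + 70009 = 113499)
(27606 + r(279)) + Z = (27606 - 240/279) + 113499 = (27606 - 240*1/279) + 113499 = (27606 - 80/93) + 113499 = 2567278/93 + 113499 = 13122685/93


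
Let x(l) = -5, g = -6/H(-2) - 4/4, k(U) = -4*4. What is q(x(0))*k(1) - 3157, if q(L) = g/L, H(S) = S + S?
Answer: -15777/5 ≈ -3155.4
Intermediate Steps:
H(S) = 2*S
k(U) = -16
g = 1/2 (g = -6/(2*(-2)) - 4/4 = -6/(-4) - 4*1/4 = -6*(-1/4) - 1 = 3/2 - 1 = 1/2 ≈ 0.50000)
q(L) = 1/(2*L)
q(x(0))*k(1) - 3157 = ((1/2)/(-5))*(-16) - 3157 = ((1/2)*(-1/5))*(-16) - 3157 = -1/10*(-16) - 3157 = 8/5 - 3157 = -15777/5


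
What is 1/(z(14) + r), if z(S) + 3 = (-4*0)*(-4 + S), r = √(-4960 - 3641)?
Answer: -1/2870 - I*√8601/8610 ≈ -0.00034843 - 0.010771*I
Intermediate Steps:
r = I*√8601 (r = √(-8601) = I*√8601 ≈ 92.742*I)
z(S) = -3 (z(S) = -3 + (-4*0)*(-4 + S) = -3 + 0*(-4 + S) = -3 + 0 = -3)
1/(z(14) + r) = 1/(-3 + I*√8601)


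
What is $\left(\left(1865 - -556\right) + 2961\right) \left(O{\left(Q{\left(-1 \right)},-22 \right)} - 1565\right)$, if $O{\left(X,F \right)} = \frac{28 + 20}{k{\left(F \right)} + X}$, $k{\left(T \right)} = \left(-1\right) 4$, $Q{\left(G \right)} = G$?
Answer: $- \frac{42372486}{5} \approx -8.4745 \cdot 10^{6}$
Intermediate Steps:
$k{\left(T \right)} = -4$
$O{\left(X,F \right)} = \frac{48}{-4 + X}$ ($O{\left(X,F \right)} = \frac{28 + 20}{-4 + X} = \frac{48}{-4 + X}$)
$\left(\left(1865 - -556\right) + 2961\right) \left(O{\left(Q{\left(-1 \right)},-22 \right)} - 1565\right) = \left(\left(1865 - -556\right) + 2961\right) \left(\frac{48}{-4 - 1} - 1565\right) = \left(\left(1865 + 556\right) + 2961\right) \left(\frac{48}{-5} - 1565\right) = \left(2421 + 2961\right) \left(48 \left(- \frac{1}{5}\right) - 1565\right) = 5382 \left(- \frac{48}{5} - 1565\right) = 5382 \left(- \frac{7873}{5}\right) = - \frac{42372486}{5}$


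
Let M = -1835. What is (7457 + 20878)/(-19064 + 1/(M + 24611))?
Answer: -645357960/434201663 ≈ -1.4863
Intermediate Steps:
(7457 + 20878)/(-19064 + 1/(M + 24611)) = (7457 + 20878)/(-19064 + 1/(-1835 + 24611)) = 28335/(-19064 + 1/22776) = 28335/(-434201663/22776) = 28335*(-22776/434201663) = -645357960/434201663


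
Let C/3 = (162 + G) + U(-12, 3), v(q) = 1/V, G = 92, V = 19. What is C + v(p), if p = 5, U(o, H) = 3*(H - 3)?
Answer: 14479/19 ≈ 762.05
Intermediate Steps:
U(o, H) = -9 + 3*H (U(o, H) = 3*(-3 + H) = -9 + 3*H)
v(q) = 1/19
C = 762 (C = 3*((162 + 92) + (-9 + 3*3)) = 3*(254 + (-9 + 9)) = 3*(254 + 0) = 3*254 = 762)
C + v(p) = 762 + 1/19 = 14479/19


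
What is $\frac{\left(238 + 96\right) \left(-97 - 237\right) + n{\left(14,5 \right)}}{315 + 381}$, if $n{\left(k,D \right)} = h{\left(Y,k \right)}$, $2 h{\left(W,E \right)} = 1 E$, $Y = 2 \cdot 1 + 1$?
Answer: $- \frac{37183}{232} \approx -160.27$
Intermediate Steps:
$Y = 3$ ($Y = 2 + 1 = 3$)
$h{\left(W,E \right)} = \frac{E}{2}$ ($h{\left(W,E \right)} = \frac{1 E}{2} = \frac{E}{2}$)
$n{\left(k,D \right)} = \frac{k}{2}$
$\frac{\left(238 + 96\right) \left(-97 - 237\right) + n{\left(14,5 \right)}}{315 + 381} = \frac{\left(238 + 96\right) \left(-97 - 237\right) + \frac{1}{2} \cdot 14}{315 + 381} = \frac{334 \left(-334\right) + 7}{696} = \left(-111556 + 7\right) \frac{1}{696} = \left(-111549\right) \frac{1}{696} = - \frac{37183}{232}$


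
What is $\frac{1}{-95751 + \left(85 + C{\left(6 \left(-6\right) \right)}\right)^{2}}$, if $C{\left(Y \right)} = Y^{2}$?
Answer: $\frac{1}{1811410} \approx 5.5206 \cdot 10^{-7}$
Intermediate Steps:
$\frac{1}{-95751 + \left(85 + C{\left(6 \left(-6\right) \right)}\right)^{2}} = \frac{1}{-95751 + \left(85 + \left(6 \left(-6\right)\right)^{2}\right)^{2}} = \frac{1}{-95751 + \left(85 + \left(-36\right)^{2}\right)^{2}} = \frac{1}{-95751 + \left(85 + 1296\right)^{2}} = \frac{1}{-95751 + 1381^{2}} = \frac{1}{-95751 + 1907161} = \frac{1}{1811410}$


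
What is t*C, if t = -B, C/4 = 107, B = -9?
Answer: 3852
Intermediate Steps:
C = 428 (C = 4*107 = 428)
t = 9 (t = -1*(-9) = 9)
t*C = 9*428 = 3852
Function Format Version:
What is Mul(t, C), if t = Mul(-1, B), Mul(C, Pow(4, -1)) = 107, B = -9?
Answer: 3852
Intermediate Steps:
C = 428 (C = Mul(4, 107) = 428)
t = 9 (t = Mul(-1, -9) = 9)
Mul(t, C) = Mul(9, 428) = 3852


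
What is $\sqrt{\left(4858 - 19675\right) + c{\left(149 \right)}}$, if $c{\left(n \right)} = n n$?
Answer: $2 \sqrt{1846} \approx 85.93$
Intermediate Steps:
$c{\left(n \right)} = n^{2}$
$\sqrt{\left(4858 - 19675\right) + c{\left(149 \right)}} = \sqrt{\left(4858 - 19675\right) + 149^{2}} = \sqrt{-14817 + 22201} = \sqrt{7384} = 2 \sqrt{1846}$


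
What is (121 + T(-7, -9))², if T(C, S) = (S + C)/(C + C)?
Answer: 731025/49 ≈ 14919.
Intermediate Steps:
T(C, S) = (C + S)/(2*C) (T(C, S) = (C + S)/((2*C)) = (C + S)*(1/(2*C)) = (C + S)/(2*C))
(121 + T(-7, -9))² = (121 + (½)*(-7 - 9)/(-7))² = (121 + (½)*(-⅐)*(-16))² = (121 + 8/7)² = (855/7)² = 731025/49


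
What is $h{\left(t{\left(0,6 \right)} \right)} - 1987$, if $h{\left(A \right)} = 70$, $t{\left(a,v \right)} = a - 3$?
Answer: $-1917$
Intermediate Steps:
$t{\left(a,v \right)} = -3 + a$ ($t{\left(a,v \right)} = a - 3 = -3 + a$)
$h{\left(t{\left(0,6 \right)} \right)} - 1987 = 70 - 1987 = -1917$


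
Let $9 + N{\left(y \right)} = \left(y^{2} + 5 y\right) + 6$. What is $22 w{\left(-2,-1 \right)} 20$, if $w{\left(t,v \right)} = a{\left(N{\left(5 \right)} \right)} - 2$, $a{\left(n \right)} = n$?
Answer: $19800$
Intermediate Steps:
$N{\left(y \right)} = -3 + y^{2} + 5 y$ ($N{\left(y \right)} = -9 + \left(\left(y^{2} + 5 y\right) + 6\right) = -9 + \left(6 + y^{2} + 5 y\right) = -3 + y^{2} + 5 y$)
$w{\left(t,v \right)} = 45$ ($w{\left(t,v \right)} = \left(-3 + 5^{2} + 5 \cdot 5\right) - 2 = \left(-3 + 25 + 25\right) - 2 = 47 - 2 = 45$)
$22 w{\left(-2,-1 \right)} 20 = 22 \cdot 45 \cdot 20 = 990 \cdot 20 = 19800$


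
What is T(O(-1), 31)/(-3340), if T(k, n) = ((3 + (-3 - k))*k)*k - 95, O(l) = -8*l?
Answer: 607/3340 ≈ 0.18174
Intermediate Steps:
T(k, n) = -95 - k³ (T(k, n) = ((-k)*k)*k - 95 = (-k²)*k - 95 = -k³ - 95 = -95 - k³)
T(O(-1), 31)/(-3340) = (-95 - (-8*(-1))³)/(-3340) = (-95 - 1*8³)*(-1/3340) = (-95 - 1*512)*(-1/3340) = (-95 - 512)*(-1/3340) = -607*(-1/3340) = 607/3340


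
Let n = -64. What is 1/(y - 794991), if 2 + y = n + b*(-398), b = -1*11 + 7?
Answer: -1/793465 ≈ -1.2603e-6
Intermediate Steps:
b = -4 (b = -11 + 7 = -4)
y = 1526 (y = -2 + (-64 - 4*(-398)) = -2 + (-64 + 1592) = -2 + 1528 = 1526)
1/(y - 794991) = 1/(1526 - 794991) = 1/(-793465) = -1/793465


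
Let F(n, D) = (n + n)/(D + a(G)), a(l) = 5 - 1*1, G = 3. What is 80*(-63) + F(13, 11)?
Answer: -75574/15 ≈ -5038.3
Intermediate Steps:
a(l) = 4 (a(l) = 5 - 1 = 4)
F(n, D) = 2*n/(4 + D) (F(n, D) = (n + n)/(D + 4) = (2*n)/(4 + D) = 2*n/(4 + D))
80*(-63) + F(13, 11) = 80*(-63) + 2*13/(4 + 11) = -5040 + 2*13/15 = -5040 + 2*13*(1/15) = -5040 + 26/15 = -75574/15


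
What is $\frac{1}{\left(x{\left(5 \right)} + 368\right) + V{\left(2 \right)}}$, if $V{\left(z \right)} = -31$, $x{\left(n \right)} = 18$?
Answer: $\frac{1}{355} \approx 0.0028169$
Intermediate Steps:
$\frac{1}{\left(x{\left(5 \right)} + 368\right) + V{\left(2 \right)}} = \frac{1}{\left(18 + 368\right) - 31} = \frac{1}{386 - 31} = \frac{1}{355}$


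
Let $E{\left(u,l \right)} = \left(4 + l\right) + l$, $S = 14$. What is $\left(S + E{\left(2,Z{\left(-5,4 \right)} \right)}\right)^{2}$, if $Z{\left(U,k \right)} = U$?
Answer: $64$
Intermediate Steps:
$E{\left(u,l \right)} = 4 + 2 l$
$\left(S + E{\left(2,Z{\left(-5,4 \right)} \right)}\right)^{2} = \left(14 + \left(4 + 2 \left(-5\right)\right)\right)^{2} = \left(14 + \left(4 - 10\right)\right)^{2} = \left(14 - 6\right)^{2} = 8^{2} = 64$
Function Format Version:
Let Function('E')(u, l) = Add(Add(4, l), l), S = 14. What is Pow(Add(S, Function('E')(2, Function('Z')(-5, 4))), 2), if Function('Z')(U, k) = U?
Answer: 64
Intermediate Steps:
Function('E')(u, l) = Add(4, Mul(2, l))
Pow(Add(S, Function('E')(2, Function('Z')(-5, 4))), 2) = Pow(Add(14, Add(4, Mul(2, -5))), 2) = Pow(Add(14, Add(4, -10)), 2) = Pow(Add(14, -6), 2) = Pow(8, 2) = 64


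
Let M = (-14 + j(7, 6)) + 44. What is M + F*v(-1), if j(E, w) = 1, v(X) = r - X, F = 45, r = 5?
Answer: 301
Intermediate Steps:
v(X) = 5 - X
M = 31 (M = (-14 + 1) + 44 = -13 + 44 = 31)
M + F*v(-1) = 31 + 45*(5 - 1*(-1)) = 31 + 45*(5 + 1) = 31 + 45*6 = 31 + 270 = 301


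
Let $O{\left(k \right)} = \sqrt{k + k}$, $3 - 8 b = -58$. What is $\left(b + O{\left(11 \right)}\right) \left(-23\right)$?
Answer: $- \frac{1403}{8} - 23 \sqrt{22} \approx -283.25$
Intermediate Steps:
$b = \frac{61}{8}$ ($b = \frac{3}{8} - - \frac{29}{4} = \frac{3}{8} + \frac{29}{4} = \frac{61}{8} \approx 7.625$)
$O{\left(k \right)} = \sqrt{2} \sqrt{k}$ ($O{\left(k \right)} = \sqrt{2 k} = \sqrt{2} \sqrt{k}$)
$\left(b + O{\left(11 \right)}\right) \left(-23\right) = \left(\frac{61}{8} + \sqrt{2} \sqrt{11}\right) \left(-23\right) = \left(\frac{61}{8} + \sqrt{22}\right) \left(-23\right) = - \frac{1403}{8} - 23 \sqrt{22}$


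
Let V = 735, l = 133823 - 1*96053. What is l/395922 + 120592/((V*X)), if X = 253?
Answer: 396873523/533504895 ≈ 0.74390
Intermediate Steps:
l = 37770 (l = 133823 - 96053 = 37770)
l/395922 + 120592/((V*X)) = 37770/395922 + 120592/((735*253)) = 37770*(1/395922) + 120592/185955 = 6295/65987 + 120592*(1/185955) = 6295/65987 + 120592/185955 = 396873523/533504895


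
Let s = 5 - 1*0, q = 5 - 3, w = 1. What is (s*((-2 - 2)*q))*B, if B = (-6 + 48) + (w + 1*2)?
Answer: -1800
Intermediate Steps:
q = 2
B = 45 (B = (-6 + 48) + (1 + 1*2) = 42 + (1 + 2) = 42 + 3 = 45)
s = 5 (s = 5 + 0 = 5)
(s*((-2 - 2)*q))*B = (5*((-2 - 2)*2))*45 = (5*(-4*2))*45 = (5*(-8))*45 = -40*45 = -1800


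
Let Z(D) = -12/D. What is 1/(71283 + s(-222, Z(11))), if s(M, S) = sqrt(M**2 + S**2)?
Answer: 2875081/204942411087 - 22*sqrt(165653)/204942411087 ≈ 1.3985e-5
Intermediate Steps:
1/(71283 + s(-222, Z(11))) = 1/(71283 + sqrt((-222)**2 + (-12/11)**2)) = 1/(71283 + sqrt(49284 + (-12*1/11)**2)) = 1/(71283 + sqrt(49284 + (-12/11)**2)) = 1/(71283 + sqrt(49284 + 144/121)) = 1/(71283 + sqrt(5963508/121)) = 1/(71283 + 6*sqrt(165653)/11)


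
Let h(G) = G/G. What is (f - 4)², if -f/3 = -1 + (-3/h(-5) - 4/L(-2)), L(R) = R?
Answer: 4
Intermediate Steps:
h(G) = 1
f = 6 (f = -3*(-1 + (-3/1 - 4/(-2))) = -3*(-1 + (-3*1 - 4*(-½))) = -3*(-1 + (-3 + 2)) = -3*(-1 - 1) = -3*(-2) = 6)
(f - 4)² = (6 - 4)² = 2² = 4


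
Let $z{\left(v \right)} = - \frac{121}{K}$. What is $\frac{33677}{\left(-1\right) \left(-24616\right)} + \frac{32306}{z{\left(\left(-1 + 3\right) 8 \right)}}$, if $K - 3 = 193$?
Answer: $- \frac{9168461547}{175208} \approx -52329.0$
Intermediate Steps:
$K = 196$ ($K = 3 + 193 = 196$)
$z{\left(v \right)} = - \frac{121}{196}$
$\frac{33677}{\left(-1\right) \left(-24616\right)} + \frac{32306}{z{\left(\left(-1 + 3\right) 8 \right)}} = \frac{33677}{\left(-1\right) \left(-24616\right)} + \frac{32306}{- \frac{121}{196}} = \frac{33677}{24616} + 32306 \left(- \frac{196}{121}\right) = 33677 \cdot \frac{1}{24616} - \frac{6331976}{121} = \frac{1981}{1448} - \frac{6331976}{121} = - \frac{9168461547}{175208}$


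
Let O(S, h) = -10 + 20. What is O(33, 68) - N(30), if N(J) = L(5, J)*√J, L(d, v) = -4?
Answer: 10 + 4*√30 ≈ 31.909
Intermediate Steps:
O(S, h) = 10
N(J) = -4*√J
O(33, 68) - N(30) = 10 - (-4)*√30 = 10 + 4*√30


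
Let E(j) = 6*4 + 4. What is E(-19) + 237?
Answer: 265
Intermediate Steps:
E(j) = 28 (E(j) = 24 + 4 = 28)
E(-19) + 237 = 28 + 237 = 265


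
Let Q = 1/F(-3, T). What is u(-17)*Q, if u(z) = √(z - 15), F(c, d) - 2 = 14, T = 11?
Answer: I*√2/4 ≈ 0.35355*I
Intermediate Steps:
F(c, d) = 16 (F(c, d) = 2 + 14 = 16)
u(z) = √(-15 + z)
Q = 1/16 ≈ 0.062500
u(-17)*Q = √(-15 - 17)*(1/16) = √(-32)*(1/16) = (4*I*√2)*(1/16) = I*√2/4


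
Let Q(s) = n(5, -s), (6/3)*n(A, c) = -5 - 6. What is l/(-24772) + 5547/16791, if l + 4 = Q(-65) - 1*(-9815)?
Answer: -18155911/277297768 ≈ -0.065474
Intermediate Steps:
n(A, c) = -11/2 (n(A, c) = (-5 - 6)/2 = (½)*(-11) = -11/2)
Q(s) = -11/2
l = 19611/2 (l = -4 + (-11/2 - 1*(-9815)) = -4 + (-11/2 + 9815) = -4 + 19619/2 = 19611/2 ≈ 9805.5)
l/(-24772) + 5547/16791 = (19611/2)/(-24772) + 5547/16791 = (19611/2)*(-1/24772) + 5547*(1/16791) = -19611/49544 + 1849/5597 = -18155911/277297768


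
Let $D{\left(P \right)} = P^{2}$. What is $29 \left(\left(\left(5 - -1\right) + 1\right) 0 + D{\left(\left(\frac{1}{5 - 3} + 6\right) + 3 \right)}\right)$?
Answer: $\frac{10469}{4} \approx 2617.3$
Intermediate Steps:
$29 \left(\left(\left(5 - -1\right) + 1\right) 0 + D{\left(\left(\frac{1}{5 - 3} + 6\right) + 3 \right)}\right) = 29 \left(\left(\left(5 - -1\right) + 1\right) 0 + \left(\left(\frac{1}{5 - 3} + 6\right) + 3\right)^{2}\right) = 29 \left(\left(\left(5 + 1\right) + 1\right) 0 + \left(\left(\frac{1}{2} + 6\right) + 3\right)^{2}\right) = 29 \left(\left(6 + 1\right) 0 + \left(\left(\frac{1}{2} + 6\right) + 3\right)^{2}\right) = 29 \left(7 \cdot 0 + \left(\frac{13}{2} + 3\right)^{2}\right) = 29 \left(0 + \left(\frac{19}{2}\right)^{2}\right) = 29 \left(0 + \frac{361}{4}\right) = 29 \cdot \frac{361}{4} = \frac{10469}{4}$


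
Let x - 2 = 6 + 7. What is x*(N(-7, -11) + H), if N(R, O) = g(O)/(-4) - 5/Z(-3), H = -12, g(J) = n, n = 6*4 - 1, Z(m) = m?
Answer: -965/4 ≈ -241.25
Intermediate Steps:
n = 23 (n = 24 - 1 = 23)
g(J) = 23
N(R, O) = -49/12 (N(R, O) = 23/(-4) - 5/(-3) = 23*(-¼) - 5*(-⅓) = -23/4 + 5/3 = -49/12)
x = 15 (x = 2 + (6 + 7) = 2 + 13 = 15)
x*(N(-7, -11) + H) = 15*(-49/12 - 12) = 15*(-193/12) = -965/4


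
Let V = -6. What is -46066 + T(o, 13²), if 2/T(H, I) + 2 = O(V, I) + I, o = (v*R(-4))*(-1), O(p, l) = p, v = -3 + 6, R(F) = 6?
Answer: -7416624/161 ≈ -46066.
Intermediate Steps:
v = 3
o = -18 (o = (3*6)*(-1) = 18*(-1) = -18)
T(H, I) = 2/(-8 + I) (T(H, I) = 2/(-2 + (-6 + I)) = 2/(-8 + I))
-46066 + T(o, 13²) = -46066 + 2/(-8 + 13²) = -46066 + 2/(-8 + 169) = -46066 + 2/161 = -7416624/161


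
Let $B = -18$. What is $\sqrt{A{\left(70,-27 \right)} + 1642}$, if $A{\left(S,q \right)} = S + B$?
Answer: $11 \sqrt{14} \approx 41.158$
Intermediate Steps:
$A{\left(S,q \right)} = -18 + S$ ($A{\left(S,q \right)} = S - 18 = -18 + S$)
$\sqrt{A{\left(70,-27 \right)} + 1642} = \sqrt{\left(-18 + 70\right) + 1642} = \sqrt{52 + 1642} = \sqrt{1694} = 11 \sqrt{14}$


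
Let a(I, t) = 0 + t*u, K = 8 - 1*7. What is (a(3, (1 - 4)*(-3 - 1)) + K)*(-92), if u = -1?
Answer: 1012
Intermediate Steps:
K = 1 (K = 8 - 7 = 1)
a(I, t) = -t (a(I, t) = 0 + t*(-1) = 0 - t = -t)
(a(3, (1 - 4)*(-3 - 1)) + K)*(-92) = (-(1 - 4)*(-3 - 1) + 1)*(-92) = (-(-3)*(-4) + 1)*(-92) = (-1*12 + 1)*(-92) = (-12 + 1)*(-92) = -11*(-92) = 1012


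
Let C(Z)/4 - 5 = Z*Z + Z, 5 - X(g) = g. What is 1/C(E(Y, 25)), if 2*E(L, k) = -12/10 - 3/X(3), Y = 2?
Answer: 100/2189 ≈ 0.045683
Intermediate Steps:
X(g) = 5 - g
E(L, k) = -27/20 (E(L, k) = (-12/10 - 3/(5 - 1*3))/2 = (-12*⅒ - 3/(5 - 3))/2 = (-6/5 - 3/2)/2 = (½)*(-27/10) = -27/20)
C(Z) = 20 + 4*Z + 4*Z² (C(Z) = 20 + 4*(Z*Z + Z) = 20 + 4*(Z² + Z) = 20 + 4*(Z + Z²) = 20 + (4*Z + 4*Z²) = 20 + 4*Z + 4*Z²)
1/C(E(Y, 25)) = 1/(20 + 4*(-27/20) + 4*(-27/20)²) = 1/(20 - 27/5 + 4*(729/400)) = 1/(20 - 27/5 + 729/100) = 1/(2189/100) = 100/2189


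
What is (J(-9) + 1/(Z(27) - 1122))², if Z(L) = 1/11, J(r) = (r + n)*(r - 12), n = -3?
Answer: 9671608626241/152300281 ≈ 63504.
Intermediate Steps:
J(r) = (-12 + r)*(-3 + r) (J(r) = (r - 3)*(r - 12) = (-3 + r)*(-12 + r) = (-12 + r)*(-3 + r))
Z(L) = 1/11
(J(-9) + 1/(Z(27) - 1122))² = ((36 + (-9)² - 15*(-9)) + 1/(1/11 - 1122))² = ((36 + 81 + 135) + 1/(-12341/11))² = (252 - 11/12341)² = (3109921/12341)² = 9671608626241/152300281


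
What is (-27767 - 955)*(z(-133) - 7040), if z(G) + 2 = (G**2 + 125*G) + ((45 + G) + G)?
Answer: 178047678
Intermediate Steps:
z(G) = 43 + G**2 + 127*G (z(G) = -2 + ((G**2 + 125*G) + ((45 + G) + G)) = -2 + ((G**2 + 125*G) + (45 + 2*G)) = -2 + (45 + G**2 + 127*G) = 43 + G**2 + 127*G)
(-27767 - 955)*(z(-133) - 7040) = (-27767 - 955)*((43 + (-133)**2 + 127*(-133)) - 7040) = -28722*((43 + 17689 - 16891) - 7040) = -28722*(841 - 7040) = -28722*(-6199) = 178047678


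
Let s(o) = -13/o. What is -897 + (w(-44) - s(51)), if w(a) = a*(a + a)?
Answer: 151738/51 ≈ 2975.3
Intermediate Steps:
w(a) = 2*a**2 (w(a) = a*(2*a) = 2*a**2)
-897 + (w(-44) - s(51)) = -897 + (2*(-44)**2 - (-13)/51) = -897 + (2*1936 - (-13)/51) = -897 + (3872 - 1*(-13/51)) = -897 + (3872 + 13/51) = -897 + 197485/51 = 151738/51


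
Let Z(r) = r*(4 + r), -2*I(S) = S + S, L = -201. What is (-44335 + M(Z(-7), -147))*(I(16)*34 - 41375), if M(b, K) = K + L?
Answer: 1873066677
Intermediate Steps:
I(S) = -S (I(S) = -(S + S)/2 = -S)
M(b, K) = -201 + K (M(b, K) = K - 201 = -201 + K)
(-44335 + M(Z(-7), -147))*(I(16)*34 - 41375) = (-44335 + (-201 - 147))*(-1*16*34 - 41375) = (-44335 - 348)*(-16*34 - 41375) = -44683*(-544 - 41375) = -44683*(-41919) = 1873066677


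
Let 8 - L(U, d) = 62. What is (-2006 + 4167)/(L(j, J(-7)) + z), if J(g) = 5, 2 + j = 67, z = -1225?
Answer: -2161/1279 ≈ -1.6896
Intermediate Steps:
j = 65 (j = -2 + 67 = 65)
L(U, d) = -54 (L(U, d) = 8 - 1*62 = 8 - 62 = -54)
(-2006 + 4167)/(L(j, J(-7)) + z) = (-2006 + 4167)/(-54 - 1225) = 2161/(-1279) = 2161*(-1/1279) = -2161/1279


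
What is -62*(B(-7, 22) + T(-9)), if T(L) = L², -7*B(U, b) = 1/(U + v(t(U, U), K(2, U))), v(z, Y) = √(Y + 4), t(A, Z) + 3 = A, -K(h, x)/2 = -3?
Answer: -195920/39 - 62*√10/273 ≈ -5024.3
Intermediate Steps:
K(h, x) = 6 (K(h, x) = -2*(-3) = 6)
t(A, Z) = -3 + A
v(z, Y) = √(4 + Y)
B(U, b) = -1/(7*(U + √10)) (B(U, b) = -1/(7*(U + √(4 + 6))) = -1/(7*(U + √10)))
-62*(B(-7, 22) + T(-9)) = -62*(-1/(7*(-7) + 7*√10) + (-9)²) = -62*(-1/(-49 + 7*√10) + 81) = -62*(81 - 1/(-49 + 7*√10)) = -5022 + 62/(-49 + 7*√10)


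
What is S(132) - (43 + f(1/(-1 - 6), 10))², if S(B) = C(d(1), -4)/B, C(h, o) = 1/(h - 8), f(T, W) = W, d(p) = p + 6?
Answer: -370789/132 ≈ -2809.0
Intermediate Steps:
d(p) = 6 + p
C(h, o) = 1/(-8 + h)
S(B) = -1/B (S(B) = 1/((-8 + (6 + 1))*B) = 1/((-8 + 7)*B) = 1/((-1)*B) = -1/B)
S(132) - (43 + f(1/(-1 - 6), 10))² = -1/132 - (43 + 10)² = -1*1/132 - 1*53² = -1/132 - 1*2809 = -1/132 - 2809 = -370789/132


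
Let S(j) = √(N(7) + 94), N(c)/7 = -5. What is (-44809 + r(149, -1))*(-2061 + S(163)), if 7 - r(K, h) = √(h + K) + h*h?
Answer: (2061 - √59)*(44803 + 2*√37) ≈ 9.2020e+7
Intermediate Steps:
N(c) = -35 (N(c) = 7*(-5) = -35)
r(K, h) = 7 - h² - √(K + h) (r(K, h) = 7 - (√(h + K) + h*h) = 7 - (√(K + h) + h²) = 7 - (h² + √(K + h)) = 7 + (-h² - √(K + h)) = 7 - h² - √(K + h))
S(j) = √59 (S(j) = √(-35 + 94) = √59)
(-44809 + r(149, -1))*(-2061 + S(163)) = (-44809 + (7 - 1*(-1)² - √(149 - 1)))*(-2061 + √59) = (-44809 + (7 - 1*1 - √148))*(-2061 + √59) = (-44809 + (7 - 1 - 2*√37))*(-2061 + √59) = (-44809 + (6 - 2*√37))*(-2061 + √59) = (-44803 - 2*√37)*(-2061 + √59)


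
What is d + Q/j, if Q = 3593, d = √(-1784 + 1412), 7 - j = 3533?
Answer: -3593/3526 + 2*I*√93 ≈ -1.019 + 19.287*I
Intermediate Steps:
j = -3526 (j = 7 - 1*3533 = 7 - 3533 = -3526)
d = 2*I*√93 (d = √(-372) = 2*I*√93 ≈ 19.287*I)
d + Q/j = 2*I*√93 + 3593/(-3526) = 2*I*√93 + 3593*(-1/3526) = 2*I*√93 - 3593/3526 = -3593/3526 + 2*I*√93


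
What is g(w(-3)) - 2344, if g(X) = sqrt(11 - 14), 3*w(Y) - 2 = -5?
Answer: -2344 + I*sqrt(3) ≈ -2344.0 + 1.732*I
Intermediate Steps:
w(Y) = -1 (w(Y) = 2/3 + (1/3)*(-5) = 2/3 - 5/3 = -1)
g(X) = I*sqrt(3) (g(X) = sqrt(-3) = I*sqrt(3))
g(w(-3)) - 2344 = I*sqrt(3) - 2344 = -2344 + I*sqrt(3)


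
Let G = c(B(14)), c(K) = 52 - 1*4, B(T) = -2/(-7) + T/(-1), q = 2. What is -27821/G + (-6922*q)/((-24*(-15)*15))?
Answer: -6287413/10800 ≈ -582.17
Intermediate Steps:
B(T) = 2/7 - T (B(T) = -2*(-⅐) + T*(-1) = 2/7 - T)
c(K) = 48 (c(K) = 52 - 4 = 48)
G = 48
-27821/G + (-6922*q)/((-24*(-15)*15)) = -27821/48 + (-6922*2)/((-24*(-15)*15)) = -27821*1/48 - 13844/(360*15) = -27821/48 - 13844/5400 = -27821/48 - 13844*1/5400 = -27821/48 - 3461/1350 = -6287413/10800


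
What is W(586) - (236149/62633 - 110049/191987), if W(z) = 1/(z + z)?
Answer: -45045326640141/14092973915612 ≈ -3.1963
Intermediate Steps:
W(z) = 1/(2*z)
W(586) - (236149/62633 - 110049/191987) = (½)/586 - (236149/62633 - 110049/191987) = (½)*(1/586) - (236149*(1/62633) - 110049*1/191987) = 1/1172 - (236149/62633 - 110049/191987) = 1/1172 - 1*38444839046/12024721771 = 1/1172 - 38444839046/12024721771 = -45045326640141/14092973915612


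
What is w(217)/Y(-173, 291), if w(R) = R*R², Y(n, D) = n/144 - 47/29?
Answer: -42671675088/11785 ≈ -3.6208e+6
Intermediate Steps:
Y(n, D) = -47/29 + n/144 (Y(n, D) = n*(1/144) - 47*1/29 = n/144 - 47/29 = -47/29 + n/144)
w(R) = R³
w(217)/Y(-173, 291) = 217³/(-47/29 + (1/144)*(-173)) = 10218313/(-47/29 - 173/144) = 10218313/(-11785/4176) = 10218313*(-4176/11785) = -42671675088/11785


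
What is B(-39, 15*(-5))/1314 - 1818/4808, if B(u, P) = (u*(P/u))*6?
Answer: -126457/175492 ≈ -0.72059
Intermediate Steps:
B(u, P) = 6*P (B(u, P) = P*6 = 6*P)
B(-39, 15*(-5))/1314 - 1818/4808 = (6*(15*(-5)))/1314 - 1818/4808 = (6*(-75))*(1/1314) - 1818*1/4808 = -450*1/1314 - 909/2404 = -25/73 - 909/2404 = -126457/175492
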